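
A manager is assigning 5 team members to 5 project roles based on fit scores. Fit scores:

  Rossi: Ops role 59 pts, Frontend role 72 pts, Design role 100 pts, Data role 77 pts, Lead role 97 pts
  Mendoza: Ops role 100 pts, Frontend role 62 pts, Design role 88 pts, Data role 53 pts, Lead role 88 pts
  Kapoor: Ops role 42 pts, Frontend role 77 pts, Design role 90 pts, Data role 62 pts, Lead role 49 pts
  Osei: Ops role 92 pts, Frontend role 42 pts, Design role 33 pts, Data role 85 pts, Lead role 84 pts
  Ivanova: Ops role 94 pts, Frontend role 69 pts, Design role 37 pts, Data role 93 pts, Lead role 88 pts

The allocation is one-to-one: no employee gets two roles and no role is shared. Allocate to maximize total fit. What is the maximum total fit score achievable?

Maximum total: 454 pts

This is the linear assignment problem.
Optimal: Rossi→Design role (100 pts), Mendoza→Ops role (100 pts), Kapoor→Frontend role (77 pts), Osei→Lead role (84 pts), Ivanova→Data role (93 pts) — total 100+100+77+84+93 = 454 pts.
Row-greedy (each employee in turn takes its best remaining role) gives 450 pts, worse by 4.
Swapping Kapoor↔Rossi (Kapoor→Design role 90 pts, Rossi→Frontend role 72 pts) loses 15.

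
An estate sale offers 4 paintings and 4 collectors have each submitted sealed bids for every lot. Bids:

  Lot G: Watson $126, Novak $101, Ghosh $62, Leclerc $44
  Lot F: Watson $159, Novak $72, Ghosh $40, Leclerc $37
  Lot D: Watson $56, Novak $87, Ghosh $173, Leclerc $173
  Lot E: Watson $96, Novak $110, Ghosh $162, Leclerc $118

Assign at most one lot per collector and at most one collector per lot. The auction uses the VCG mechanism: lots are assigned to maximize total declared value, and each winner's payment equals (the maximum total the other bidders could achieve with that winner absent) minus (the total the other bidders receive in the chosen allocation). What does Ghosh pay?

Efficient allocation: Watson→Lot F ($159), Novak→Lot G ($101), Ghosh→Lot E ($162), Leclerc→Lot D ($173); total welfare W = $595.
Ghosh receives Lot E at value $162, so the others get W − 162 = $433.
Without Ghosh: best allocation of the remaining 3 bidders over all 4 lots is Watson→Lot F ($159), Novak→Lot E ($110), Leclerc→Lot D ($173), total $442.
VCG payment = (others' best without Ghosh) − (others' welfare with Ghosh) = 442 − 433 = $9.

Ghosh pays $9.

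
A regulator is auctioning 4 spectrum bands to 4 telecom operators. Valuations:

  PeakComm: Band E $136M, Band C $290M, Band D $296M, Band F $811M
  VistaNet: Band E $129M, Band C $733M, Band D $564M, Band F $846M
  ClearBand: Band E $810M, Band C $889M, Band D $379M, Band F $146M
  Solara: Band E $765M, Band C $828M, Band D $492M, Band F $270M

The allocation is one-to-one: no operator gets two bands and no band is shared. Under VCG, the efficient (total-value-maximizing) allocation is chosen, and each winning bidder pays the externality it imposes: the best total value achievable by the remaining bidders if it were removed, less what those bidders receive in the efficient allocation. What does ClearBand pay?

Efficient allocation: PeakComm→Band F ($811M), VistaNet→Band D ($564M), ClearBand→Band C ($889M), Solara→Band E ($765M); total welfare W = $3029M.
ClearBand receives Band C at value $889M, so the others get W − 889 = $2140M.
Without ClearBand: best allocation of the remaining 3 bidders over all 4 bands is PeakComm→Band F ($811M), VistaNet→Band C ($733M), Solara→Band E ($765M), total $2309M.
VCG payment = (others' best without ClearBand) − (others' welfare with ClearBand) = 2309 − 2140 = $169M.

ClearBand pays $169M.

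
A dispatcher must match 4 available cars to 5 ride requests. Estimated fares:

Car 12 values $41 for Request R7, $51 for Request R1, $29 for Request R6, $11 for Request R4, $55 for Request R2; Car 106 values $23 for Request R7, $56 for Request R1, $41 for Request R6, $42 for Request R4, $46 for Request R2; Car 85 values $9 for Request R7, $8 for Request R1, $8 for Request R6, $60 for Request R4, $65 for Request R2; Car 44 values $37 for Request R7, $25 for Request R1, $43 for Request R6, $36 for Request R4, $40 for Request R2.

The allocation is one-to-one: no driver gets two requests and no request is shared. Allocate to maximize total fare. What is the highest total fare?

Optimal: Car 12→Request R2 ($55), Car 106→Request R1 ($56), Car 85→Request R4 ($60), Car 44→Request R6 ($43) — total 55+56+60+43 = $214.
Max-entry greedy (repeatedly take the single best remaining cell) gives $205, worse by 9.

Maximum total: $214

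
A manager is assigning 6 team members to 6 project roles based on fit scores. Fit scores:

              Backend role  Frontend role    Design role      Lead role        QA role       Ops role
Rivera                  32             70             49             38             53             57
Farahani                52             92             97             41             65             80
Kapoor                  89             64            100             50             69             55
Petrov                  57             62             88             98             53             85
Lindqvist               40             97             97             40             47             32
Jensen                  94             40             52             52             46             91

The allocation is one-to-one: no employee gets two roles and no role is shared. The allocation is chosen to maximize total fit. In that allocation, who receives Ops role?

Optimal: Rivera→QA role (53 pts), Farahani→Design role (97 pts), Kapoor→Backend role (89 pts), Petrov→Lead role (98 pts), Lindqvist→Frontend role (97 pts), Jensen→Ops role (91 pts) — total 53+97+89+98+97+91 = 525 pts.
Next-best assignment: Rivera→QA role, Farahani→Ops role, Kapoor→Design role, Petrov→Lead role, Lindqvist→Frontend role, Jensen→Backend role = 522 pts.
Every other assignment is strictly worse.
Jensen's own top role is Backend role (94 pts), but forcing Jensen→Backend role and reassigning the rest optimally gives only 522 pts — worse by 3.

Jensen receives Ops role.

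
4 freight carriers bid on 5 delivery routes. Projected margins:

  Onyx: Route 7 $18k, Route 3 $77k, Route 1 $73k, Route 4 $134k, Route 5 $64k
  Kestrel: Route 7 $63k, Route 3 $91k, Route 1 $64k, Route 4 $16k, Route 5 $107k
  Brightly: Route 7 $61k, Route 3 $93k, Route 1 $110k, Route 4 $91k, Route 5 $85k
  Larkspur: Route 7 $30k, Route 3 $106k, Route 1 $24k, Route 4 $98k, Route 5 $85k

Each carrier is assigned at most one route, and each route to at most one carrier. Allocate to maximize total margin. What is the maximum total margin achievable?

Optimal: Onyx→Route 4 ($134k), Kestrel→Route 5 ($107k), Brightly→Route 1 ($110k), Larkspur→Route 3 ($106k) — total 134+107+110+106 = $457k.
Column-greedy (each route in turn goes to its best remaining carrier) gives $413k, worse by 44.

Maximum total: $457k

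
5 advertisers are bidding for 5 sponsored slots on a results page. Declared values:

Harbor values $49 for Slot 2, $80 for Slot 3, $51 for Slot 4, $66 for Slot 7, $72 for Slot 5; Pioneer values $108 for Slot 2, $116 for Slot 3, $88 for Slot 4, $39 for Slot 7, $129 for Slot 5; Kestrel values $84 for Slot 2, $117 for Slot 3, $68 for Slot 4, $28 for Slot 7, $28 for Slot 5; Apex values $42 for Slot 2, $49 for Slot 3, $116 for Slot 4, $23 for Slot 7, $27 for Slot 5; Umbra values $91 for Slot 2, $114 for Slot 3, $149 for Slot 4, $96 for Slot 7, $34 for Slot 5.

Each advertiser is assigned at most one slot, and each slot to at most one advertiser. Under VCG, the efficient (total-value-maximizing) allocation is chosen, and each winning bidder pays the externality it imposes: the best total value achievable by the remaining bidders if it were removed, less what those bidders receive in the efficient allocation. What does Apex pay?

Efficient allocation: Harbor→Slot 7 ($66), Pioneer→Slot 5 ($129), Kestrel→Slot 3 ($117), Apex→Slot 4 ($116), Umbra→Slot 2 ($91); total welfare W = $519.
Apex receives Slot 4 at value $116, so the others get W − 116 = $403.
Without Apex: best allocation of the remaining 4 bidders over all 5 slots is Harbor→Slot 7 ($66), Pioneer→Slot 5 ($129), Kestrel→Slot 3 ($117), Umbra→Slot 4 ($149), total $461.
VCG payment = (others' best without Apex) − (others' welfare with Apex) = 461 − 403 = $58.

Apex pays $58.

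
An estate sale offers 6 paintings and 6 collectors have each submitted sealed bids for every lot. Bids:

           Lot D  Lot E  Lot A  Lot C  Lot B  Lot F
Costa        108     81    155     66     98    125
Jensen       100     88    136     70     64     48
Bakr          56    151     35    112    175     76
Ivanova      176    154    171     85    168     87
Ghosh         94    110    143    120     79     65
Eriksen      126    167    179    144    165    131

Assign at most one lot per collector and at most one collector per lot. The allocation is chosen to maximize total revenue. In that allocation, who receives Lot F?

This is the linear assignment problem.
Optimal: Costa→Lot F ($125), Jensen→Lot A ($136), Bakr→Lot B ($175), Ivanova→Lot D ($176), Ghosh→Lot C ($120), Eriksen→Lot E ($167) — total 125+136+175+176+120+167 = $899.
Row-greedy (each collector in turn takes its best remaining lot) gives $835, worse by 64.
Next-best assignment: Costa→Lot F, Jensen→Lot A, Bakr→Lot E, Ivanova→Lot D, Ghosh→Lot C, Eriksen→Lot B = $873.
Swapping Ivanova↔Costa (Ivanova→Lot F $87, Costa→Lot D $108) loses 106.
Costa's own top lot is Lot A ($155), but forcing Costa→Lot A and reassigning the rest optimally gives only $845 — worse by 54.

Costa receives Lot F.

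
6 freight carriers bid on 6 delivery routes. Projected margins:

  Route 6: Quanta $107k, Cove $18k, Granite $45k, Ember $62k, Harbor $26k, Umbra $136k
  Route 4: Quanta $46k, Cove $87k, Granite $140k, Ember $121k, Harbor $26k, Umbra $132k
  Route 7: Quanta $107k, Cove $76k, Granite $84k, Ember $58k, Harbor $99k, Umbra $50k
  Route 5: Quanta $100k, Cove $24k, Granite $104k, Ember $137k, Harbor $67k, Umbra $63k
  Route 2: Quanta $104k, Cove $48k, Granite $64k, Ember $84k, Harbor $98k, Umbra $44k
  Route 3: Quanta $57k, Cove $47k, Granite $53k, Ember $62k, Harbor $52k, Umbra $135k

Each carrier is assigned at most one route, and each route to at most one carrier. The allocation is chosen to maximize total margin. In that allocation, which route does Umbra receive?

Umbra receives Route 3.

Optimal: Quanta→Route 6 ($107k), Cove→Route 7 ($76k), Granite→Route 4 ($140k), Ember→Route 5 ($137k), Harbor→Route 2 ($98k), Umbra→Route 3 ($135k) — total 107+76+140+137+98+135 = $693k.
Checked against all permutations: $693k is optimal.
Umbra's own top route is Route 6 ($136k), but forcing Umbra→Route 6 and reassigning the rest optimally gives only $665k — worse by 28.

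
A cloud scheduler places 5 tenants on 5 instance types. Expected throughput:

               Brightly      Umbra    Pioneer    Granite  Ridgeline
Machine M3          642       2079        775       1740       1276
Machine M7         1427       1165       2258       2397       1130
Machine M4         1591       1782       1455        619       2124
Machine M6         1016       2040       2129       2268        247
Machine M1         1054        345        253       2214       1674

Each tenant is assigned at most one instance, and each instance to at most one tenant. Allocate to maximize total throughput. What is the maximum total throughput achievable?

Optimal: Brightly→Machine M7 (1427 ops/s), Umbra→Machine M3 (2079 ops/s), Pioneer→Machine M6 (2129 ops/s), Granite→Machine M1 (2214 ops/s), Ridgeline→Machine M4 (2124 ops/s) — total 1427+2079+2129+2214+2124 = 9973 ops/s.
Row-greedy (each tenant in turn takes its best remaining instance) gives 9870 ops/s, worse by 103.
Swapping Granite↔Umbra (Granite→Machine M3 1740 ops/s, Umbra→Machine M1 345 ops/s) loses 2208.

Max total: 9973 ops/s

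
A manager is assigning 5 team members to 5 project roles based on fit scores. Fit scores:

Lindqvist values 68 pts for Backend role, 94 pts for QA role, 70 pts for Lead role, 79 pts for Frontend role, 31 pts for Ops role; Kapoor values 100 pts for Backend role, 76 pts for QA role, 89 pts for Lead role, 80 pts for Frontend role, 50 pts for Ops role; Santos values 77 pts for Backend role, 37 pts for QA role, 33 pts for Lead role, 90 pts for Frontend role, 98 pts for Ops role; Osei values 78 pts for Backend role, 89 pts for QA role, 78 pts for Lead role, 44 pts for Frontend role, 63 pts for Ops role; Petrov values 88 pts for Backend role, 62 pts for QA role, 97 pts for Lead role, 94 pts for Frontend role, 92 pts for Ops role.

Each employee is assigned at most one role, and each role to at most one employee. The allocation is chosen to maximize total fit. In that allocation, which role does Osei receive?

This is the linear assignment problem.
Optimal: Lindqvist→QA role (94 pts), Kapoor→Backend role (100 pts), Santos→Ops role (98 pts), Osei→Lead role (78 pts), Petrov→Frontend role (94 pts) — total 94+100+98+78+94 = 464 pts.
No other one-to-one assignment exceeds 464 pts.
Osei's own top role is QA role (89 pts), but forcing Osei→QA role and reassigning the rest optimally gives only 463 pts — worse by 1.

Osei receives Lead role.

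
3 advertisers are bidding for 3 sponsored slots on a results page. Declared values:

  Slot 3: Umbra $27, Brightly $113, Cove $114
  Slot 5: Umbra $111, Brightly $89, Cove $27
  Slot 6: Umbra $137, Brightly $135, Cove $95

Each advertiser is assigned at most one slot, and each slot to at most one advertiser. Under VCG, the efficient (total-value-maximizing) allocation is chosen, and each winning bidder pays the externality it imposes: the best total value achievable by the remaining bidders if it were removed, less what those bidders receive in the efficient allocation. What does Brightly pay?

Efficient allocation: Umbra→Slot 5 ($111), Brightly→Slot 6 ($135), Cove→Slot 3 ($114); total welfare W = $360.
Brightly receives Slot 6 at value $135, so the others get W − 135 = $225.
Without Brightly: best allocation of the remaining 2 bidders over all 3 slots is Umbra→Slot 6 ($137), Cove→Slot 3 ($114), total $251.
VCG payment = (others' best without Brightly) − (others' welfare with Brightly) = 251 − 225 = $26.

Brightly pays $26.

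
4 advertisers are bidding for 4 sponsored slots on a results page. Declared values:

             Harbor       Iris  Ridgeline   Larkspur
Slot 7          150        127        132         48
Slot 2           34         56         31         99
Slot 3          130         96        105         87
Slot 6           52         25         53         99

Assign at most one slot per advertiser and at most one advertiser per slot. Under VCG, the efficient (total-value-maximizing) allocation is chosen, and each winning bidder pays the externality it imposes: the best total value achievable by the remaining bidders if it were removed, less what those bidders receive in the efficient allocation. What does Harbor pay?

Harbor pays $44.

Efficient allocation: Harbor→Slot 3 ($130), Iris→Slot 2 ($56), Ridgeline→Slot 7 ($132), Larkspur→Slot 6 ($99); total welfare W = $417.
Harbor receives Slot 3 at value $130, so the others get W − 130 = $287.
Without Harbor: best allocation of the remaining 3 bidders over all 4 slots is Iris→Slot 7 ($127), Ridgeline→Slot 3 ($105), Larkspur→Slot 2 ($99), total $331.
VCG payment = (others' best without Harbor) − (others' welfare with Harbor) = 331 − 287 = $44.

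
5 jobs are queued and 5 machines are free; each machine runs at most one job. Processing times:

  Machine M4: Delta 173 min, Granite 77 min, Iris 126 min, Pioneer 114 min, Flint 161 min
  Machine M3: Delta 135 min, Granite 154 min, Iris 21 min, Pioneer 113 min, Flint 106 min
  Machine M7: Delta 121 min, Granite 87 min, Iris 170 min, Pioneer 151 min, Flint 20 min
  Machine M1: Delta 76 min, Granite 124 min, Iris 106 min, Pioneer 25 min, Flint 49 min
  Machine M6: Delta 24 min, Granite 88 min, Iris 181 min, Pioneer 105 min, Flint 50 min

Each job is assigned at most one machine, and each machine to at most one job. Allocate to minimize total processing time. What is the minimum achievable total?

This is the linear assignment problem.
Optimal: Delta→Machine M6 (24 min), Granite→Machine M4 (77 min), Iris→Machine M3 (21 min), Pioneer→Machine M1 (25 min), Flint→Machine M7 (20 min) — total 24+77+21+25+20 = 167 min.
Next-best assignment: Delta→Machine M7, Granite→Machine M4, Iris→Machine M3, Pioneer→Machine M1, Flint→Machine M6 = 294 min.
Checked against all permutations: 167 min is optimal.

Minimum total: 167 min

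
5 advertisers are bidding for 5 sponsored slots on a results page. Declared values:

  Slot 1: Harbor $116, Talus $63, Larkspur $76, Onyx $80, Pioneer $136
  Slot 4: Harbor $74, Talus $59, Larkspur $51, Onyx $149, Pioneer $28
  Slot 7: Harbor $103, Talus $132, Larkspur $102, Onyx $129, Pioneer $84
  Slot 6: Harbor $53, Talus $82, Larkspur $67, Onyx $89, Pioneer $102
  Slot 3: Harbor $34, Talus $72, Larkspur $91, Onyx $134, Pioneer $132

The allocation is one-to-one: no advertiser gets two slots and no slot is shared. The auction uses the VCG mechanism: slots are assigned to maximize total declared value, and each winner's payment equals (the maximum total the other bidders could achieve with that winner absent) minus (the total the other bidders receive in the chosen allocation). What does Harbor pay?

Harbor pays $28.

Efficient allocation: Harbor→Slot 1 ($116), Talus→Slot 7 ($132), Larkspur→Slot 6 ($67), Onyx→Slot 4 ($149), Pioneer→Slot 3 ($132); total welfare W = $596.
Harbor receives Slot 1 at value $116, so the others get W − 116 = $480.
Without Harbor: best allocation of the remaining 4 bidders over all 5 slots is Talus→Slot 7 ($132), Larkspur→Slot 3 ($91), Onyx→Slot 4 ($149), Pioneer→Slot 1 ($136), total $508.
VCG payment = (others' best without Harbor) − (others' welfare with Harbor) = 508 − 480 = $28.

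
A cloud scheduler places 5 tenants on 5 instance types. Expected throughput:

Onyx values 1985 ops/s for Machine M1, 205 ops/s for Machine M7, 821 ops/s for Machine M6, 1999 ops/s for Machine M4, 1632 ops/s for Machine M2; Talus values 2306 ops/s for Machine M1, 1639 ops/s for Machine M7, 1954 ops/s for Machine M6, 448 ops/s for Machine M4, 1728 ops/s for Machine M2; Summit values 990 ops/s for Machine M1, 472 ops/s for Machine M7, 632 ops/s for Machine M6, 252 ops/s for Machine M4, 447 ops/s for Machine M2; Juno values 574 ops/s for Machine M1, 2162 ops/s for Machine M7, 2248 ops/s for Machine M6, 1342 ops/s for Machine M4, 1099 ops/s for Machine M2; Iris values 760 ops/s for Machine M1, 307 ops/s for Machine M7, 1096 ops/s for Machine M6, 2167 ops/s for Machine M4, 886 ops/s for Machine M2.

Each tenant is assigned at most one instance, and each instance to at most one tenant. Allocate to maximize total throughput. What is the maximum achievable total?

Max total: 8905 ops/s

Optimal: Onyx→Machine M2 (1632 ops/s), Talus→Machine M6 (1954 ops/s), Summit→Machine M1 (990 ops/s), Juno→Machine M7 (2162 ops/s), Iris→Machine M4 (2167 ops/s) — total 1632+1954+990+2162+2167 = 8905 ops/s.
Column-greedy (each instance in turn goes to its best remaining tenant) gives 8010 ops/s, worse by 895.
Swapping Juno↔Talus (Juno→Machine M6 2248 ops/s, Talus→Machine M7 1639 ops/s) loses 229.
Checked against all permutations: 8905 ops/s is optimal.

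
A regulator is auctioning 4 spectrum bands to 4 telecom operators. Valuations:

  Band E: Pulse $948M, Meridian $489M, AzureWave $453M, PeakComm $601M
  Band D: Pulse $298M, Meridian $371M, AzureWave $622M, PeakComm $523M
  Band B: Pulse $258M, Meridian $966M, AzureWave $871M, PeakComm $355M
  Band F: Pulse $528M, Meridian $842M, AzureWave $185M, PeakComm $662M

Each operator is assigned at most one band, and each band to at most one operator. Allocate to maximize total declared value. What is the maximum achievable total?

Max total: $3198M

Optimal: Pulse→Band E ($948M), Meridian→Band B ($966M), AzureWave→Band D ($622M), PeakComm→Band F ($662M) — total 948+966+622+662 = $3198M.
Next-best assignment: Pulse→Band E, Meridian→Band F, AzureWave→Band B, PeakComm→Band D = $3184M.
Swapping Pulse↔Meridian (Pulse→Band B $258M, Meridian→Band E $489M) loses 1167.
Checked against all permutations: $3198M is optimal.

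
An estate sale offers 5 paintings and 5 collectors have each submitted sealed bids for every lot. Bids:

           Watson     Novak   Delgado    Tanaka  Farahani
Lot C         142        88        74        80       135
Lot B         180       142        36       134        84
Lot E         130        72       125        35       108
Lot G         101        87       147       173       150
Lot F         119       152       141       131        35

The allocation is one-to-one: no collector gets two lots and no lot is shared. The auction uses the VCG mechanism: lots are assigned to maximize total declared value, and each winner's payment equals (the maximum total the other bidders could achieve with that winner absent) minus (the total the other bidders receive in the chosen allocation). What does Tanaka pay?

Efficient allocation: Watson→Lot B ($180), Novak→Lot F ($152), Delgado→Lot E ($125), Tanaka→Lot G ($173), Farahani→Lot C ($135); total welfare W = $765.
Tanaka receives Lot G at value $173, so the others get W − 173 = $592.
Without Tanaka: best allocation of the remaining 4 bidders over all 5 lots is Watson→Lot B ($180), Novak→Lot F ($152), Delgado→Lot G ($147), Farahani→Lot C ($135), total $614.
VCG payment = (others' best without Tanaka) − (others' welfare with Tanaka) = 614 − 592 = $22.

Tanaka pays $22.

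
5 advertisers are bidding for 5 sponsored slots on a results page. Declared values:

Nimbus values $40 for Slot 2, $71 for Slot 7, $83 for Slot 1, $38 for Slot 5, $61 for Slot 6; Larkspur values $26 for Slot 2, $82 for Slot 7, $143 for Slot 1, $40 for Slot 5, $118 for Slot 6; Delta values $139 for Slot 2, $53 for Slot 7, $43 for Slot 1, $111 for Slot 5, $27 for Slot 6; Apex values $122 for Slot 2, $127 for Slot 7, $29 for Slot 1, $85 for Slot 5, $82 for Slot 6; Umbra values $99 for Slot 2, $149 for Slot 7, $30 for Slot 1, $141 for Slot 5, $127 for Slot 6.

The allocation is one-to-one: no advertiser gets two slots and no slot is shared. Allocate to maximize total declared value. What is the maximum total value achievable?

This is a one-to-one assignment (maximum-weight bipartite matching).
Optimal: Nimbus→Slot 6 ($61), Larkspur→Slot 1 ($143), Delta→Slot 2 ($139), Apex→Slot 7 ($127), Umbra→Slot 5 ($141) — total 61+143+139+127+141 = $611.
Row-greedy (each advertiser in turn takes its best remaining slot) gives $608, worse by 3.
Swapping Nimbus↔Umbra (Nimbus→Slot 5 $38, Umbra→Slot 6 $127) loses 37.
No other one-to-one assignment exceeds $611.

Max total: $611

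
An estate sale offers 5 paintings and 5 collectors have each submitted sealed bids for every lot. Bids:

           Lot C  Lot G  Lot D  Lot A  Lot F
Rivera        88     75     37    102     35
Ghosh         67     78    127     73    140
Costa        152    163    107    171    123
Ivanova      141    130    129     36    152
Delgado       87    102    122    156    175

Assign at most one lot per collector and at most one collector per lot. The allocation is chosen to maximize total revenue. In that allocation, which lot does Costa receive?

Costa receives Lot G.

This is the linear assignment problem.
Optimal: Rivera→Lot A ($102), Ghosh→Lot D ($127), Costa→Lot G ($163), Ivanova→Lot C ($141), Delgado→Lot F ($175) — total 102+127+163+141+175 = $708.
Max-entry greedy (repeatedly take the single best remaining cell) gives $689, worse by 19.
Next-best assignment: Rivera→Lot C, Ghosh→Lot D, Costa→Lot A, Ivanova→Lot G, Delgado→Lot F = $691.
Costa's own top lot is Lot A ($171), but forcing Costa→Lot A and reassigning the rest optimally gives only $691 — worse by 17.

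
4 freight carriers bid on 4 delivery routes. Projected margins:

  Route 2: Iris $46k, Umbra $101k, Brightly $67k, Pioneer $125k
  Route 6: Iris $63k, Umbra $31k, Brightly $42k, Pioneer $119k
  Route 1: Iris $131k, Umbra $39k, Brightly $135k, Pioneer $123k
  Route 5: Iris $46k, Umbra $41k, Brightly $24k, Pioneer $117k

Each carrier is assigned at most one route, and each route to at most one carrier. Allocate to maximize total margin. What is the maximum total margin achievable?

Treat this as an assignment problem: match each carrier to one route.
Optimal: Iris→Route 6 ($63k), Umbra→Route 2 ($101k), Brightly→Route 1 ($135k), Pioneer→Route 5 ($117k) — total 63+101+135+117 = $416k.
Row-greedy (each carrier in turn takes its best remaining route) gives $391k, worse by 25.
Next-best assignment: Iris→Route 5, Umbra→Route 2, Brightly→Route 1, Pioneer→Route 6 = $401k.
Swapping Brightly↔Umbra (Brightly→Route 2 $67k, Umbra→Route 1 $39k) loses 130.

Max total: $416k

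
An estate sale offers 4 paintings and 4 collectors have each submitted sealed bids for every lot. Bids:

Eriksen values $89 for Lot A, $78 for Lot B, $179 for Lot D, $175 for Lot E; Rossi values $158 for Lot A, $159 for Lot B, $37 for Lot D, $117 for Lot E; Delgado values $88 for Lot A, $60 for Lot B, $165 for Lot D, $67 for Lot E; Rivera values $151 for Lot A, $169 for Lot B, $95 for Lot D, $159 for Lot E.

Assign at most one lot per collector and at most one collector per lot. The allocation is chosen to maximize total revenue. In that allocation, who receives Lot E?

Optimal: Eriksen→Lot E ($175), Rossi→Lot A ($158), Delgado→Lot D ($165), Rivera→Lot B ($169) — total 175+158+165+169 = $667.
Row-greedy (each collector in turn takes its best remaining lot) gives $585, worse by 82.
Swapping Eriksen↔Delgado (Eriksen→Lot D $179, Delgado→Lot E $67) loses 94.
No other one-to-one assignment exceeds $667.
Eriksen's own top lot is Lot D ($179), but forcing Eriksen→Lot D and reassigning the rest optimally gives only $585 — worse by 82.

Eriksen receives Lot E.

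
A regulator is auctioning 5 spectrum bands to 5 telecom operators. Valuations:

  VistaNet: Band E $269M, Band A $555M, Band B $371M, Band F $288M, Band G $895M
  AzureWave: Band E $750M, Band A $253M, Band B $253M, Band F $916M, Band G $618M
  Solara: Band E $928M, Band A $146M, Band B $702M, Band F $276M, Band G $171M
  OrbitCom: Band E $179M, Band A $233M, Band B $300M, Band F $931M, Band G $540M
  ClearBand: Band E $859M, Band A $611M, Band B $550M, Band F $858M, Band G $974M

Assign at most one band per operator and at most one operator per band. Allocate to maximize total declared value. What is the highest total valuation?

Optimal: VistaNet→Band A ($555M), AzureWave→Band E ($750M), Solara→Band B ($702M), OrbitCom→Band F ($931M), ClearBand→Band G ($974M) — total 555+750+702+931+974 = $3912M.
Row-greedy (each operator in turn takes its best remaining band) gives $3650M, worse by 262.
No other one-to-one assignment exceeds $3912M.

Max total: $3912M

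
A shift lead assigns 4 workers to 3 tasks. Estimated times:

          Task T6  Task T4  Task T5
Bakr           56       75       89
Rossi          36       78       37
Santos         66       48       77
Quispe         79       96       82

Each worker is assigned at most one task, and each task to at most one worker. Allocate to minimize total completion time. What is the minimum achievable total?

This is a one-to-one assignment (minimum-cost bipartite matching).
Optimal: Bakr→Task T6 (56 min), Santos→Task T4 (48 min), Rossi→Task T5 (37 min) — total 56+48+37 = 141 min.
Min-entry greedy (repeatedly take the single cheapest remaining cell) gives 166 min, worse by 25.

Min total: 141 min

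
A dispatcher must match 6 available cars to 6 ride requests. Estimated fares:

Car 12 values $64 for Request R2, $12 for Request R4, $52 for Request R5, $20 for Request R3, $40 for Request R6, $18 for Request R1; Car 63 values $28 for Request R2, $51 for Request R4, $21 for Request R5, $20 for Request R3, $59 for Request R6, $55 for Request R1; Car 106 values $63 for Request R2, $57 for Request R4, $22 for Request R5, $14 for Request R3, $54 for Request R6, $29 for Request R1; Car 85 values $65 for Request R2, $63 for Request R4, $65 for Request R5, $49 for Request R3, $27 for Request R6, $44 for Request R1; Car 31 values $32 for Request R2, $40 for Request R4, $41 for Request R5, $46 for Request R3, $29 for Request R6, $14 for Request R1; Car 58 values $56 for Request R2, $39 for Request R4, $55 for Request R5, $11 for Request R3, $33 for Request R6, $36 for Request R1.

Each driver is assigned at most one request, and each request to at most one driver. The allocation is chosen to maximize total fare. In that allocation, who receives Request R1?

Car 63 receives Request R1.

Optimal: Car 12→Request R2 ($64), Car 63→Request R1 ($55), Car 106→Request R6 ($54), Car 85→Request R4 ($63), Car 31→Request R3 ($46), Car 58→Request R5 ($55) — total 64+55+54+63+46+55 = $337.
Max-entry greedy (repeatedly take the single best remaining cell) gives $300, worse by 37.
Every other assignment is strictly worse.
Car 63's own top request is Request R6 ($59), but forcing Car 63→Request R6 and reassigning the rest optimally gives only $327 — worse by 10.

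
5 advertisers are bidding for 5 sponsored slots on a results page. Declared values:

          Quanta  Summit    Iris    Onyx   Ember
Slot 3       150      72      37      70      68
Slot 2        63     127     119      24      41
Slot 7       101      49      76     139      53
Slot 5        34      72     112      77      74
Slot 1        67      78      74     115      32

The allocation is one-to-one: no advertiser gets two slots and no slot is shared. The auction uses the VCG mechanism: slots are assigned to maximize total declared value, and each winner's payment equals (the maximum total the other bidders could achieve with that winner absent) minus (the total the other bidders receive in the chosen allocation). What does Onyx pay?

Efficient allocation: Quanta→Slot 3 ($150), Summit→Slot 2 ($127), Iris→Slot 1 ($74), Onyx→Slot 7 ($139), Ember→Slot 5 ($74); total welfare W = $564.
Onyx receives Slot 7 at value $139, so the others get W − 139 = $425.
Without Onyx: best allocation of the remaining 4 bidders over all 5 slots is Quanta→Slot 3 ($150), Summit→Slot 2 ($127), Iris→Slot 5 ($112), Ember→Slot 7 ($53), total $442.
VCG payment = (others' best without Onyx) − (others' welfare with Onyx) = 442 − 425 = $17.

Onyx pays $17.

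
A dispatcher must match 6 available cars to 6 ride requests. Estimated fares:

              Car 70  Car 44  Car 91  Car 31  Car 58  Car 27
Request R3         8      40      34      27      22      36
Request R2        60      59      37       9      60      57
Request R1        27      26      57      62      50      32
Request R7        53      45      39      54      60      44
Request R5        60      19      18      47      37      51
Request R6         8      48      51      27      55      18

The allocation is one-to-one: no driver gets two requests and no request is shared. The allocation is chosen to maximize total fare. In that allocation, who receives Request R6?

This is the linear assignment problem.
Optimal: Car 70→Request R5 ($60), Car 44→Request R3 ($40), Car 91→Request R6 ($51), Car 31→Request R1 ($62), Car 58→Request R7 ($60), Car 27→Request R2 ($57) — total 60+40+51+62+60+57 = $330.
Max-entry greedy (repeatedly take the single best remaining cell) gives $324, worse by 6.
Every other assignment is strictly worse.
Car 91's own top request is Request R1 ($57), but forcing Car 91→Request R1 and reassigning the rest optimally gives only $323 — worse by 7.

Car 91 receives Request R6.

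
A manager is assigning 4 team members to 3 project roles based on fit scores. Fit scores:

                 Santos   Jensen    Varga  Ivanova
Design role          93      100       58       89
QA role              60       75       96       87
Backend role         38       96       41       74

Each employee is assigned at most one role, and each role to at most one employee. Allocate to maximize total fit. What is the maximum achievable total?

This is a one-to-one assignment (maximum-weight bipartite matching).
Optimal: Santos→Design role (93 pts), Varga→QA role (96 pts), Jensen→Backend role (96 pts) — total 93+96+96 = 285 pts.
Max-entry greedy (repeatedly take the single best remaining cell) gives 270 pts, worse by 15.
Swapping Santos↔Varga (Santos→QA role 60 pts, Varga→Design role 58 pts) loses 71.
No other one-to-one assignment exceeds 285 pts.

Maximum total: 285 pts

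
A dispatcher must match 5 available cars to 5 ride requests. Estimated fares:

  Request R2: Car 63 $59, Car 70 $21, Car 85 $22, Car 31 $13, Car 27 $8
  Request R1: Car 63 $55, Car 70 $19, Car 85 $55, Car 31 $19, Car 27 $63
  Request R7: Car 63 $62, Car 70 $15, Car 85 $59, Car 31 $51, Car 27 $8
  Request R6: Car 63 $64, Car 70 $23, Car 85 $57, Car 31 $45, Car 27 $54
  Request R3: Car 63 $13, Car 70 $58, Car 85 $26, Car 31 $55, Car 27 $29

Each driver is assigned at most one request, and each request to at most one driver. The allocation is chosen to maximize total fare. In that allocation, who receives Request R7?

Optimal: Car 63→Request R2 ($59), Car 70→Request R3 ($58), Car 85→Request R6 ($57), Car 31→Request R7 ($51), Car 27→Request R1 ($63) — total 59+58+57+51+63 = $288.
Max-entry greedy (repeatedly take the single best remaining cell) gives $257, worse by 31.
Next-best assignment: Car 63→Request R2, Car 70→Request R3, Car 85→Request R7, Car 31→Request R6, Car 27→Request R1 = $284.
Every other assignment is strictly worse.
Car 31's own top request is Request R3 ($55), but forcing Car 31→Request R3 and reassigning the rest optimally gives only $262 — worse by 26.

Car 31 receives Request R7.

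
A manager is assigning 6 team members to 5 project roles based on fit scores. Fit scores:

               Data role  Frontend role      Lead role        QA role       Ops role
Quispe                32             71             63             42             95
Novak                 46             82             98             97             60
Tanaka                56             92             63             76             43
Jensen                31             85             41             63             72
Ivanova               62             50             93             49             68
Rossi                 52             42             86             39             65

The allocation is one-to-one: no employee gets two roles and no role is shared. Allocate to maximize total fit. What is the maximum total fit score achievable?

Treat this as an assignment problem: match each employee to one role.
Optimal: Ivanova→Data role (62 pts), Tanaka→Frontend role (92 pts), Rossi→Lead role (86 pts), Novak→QA role (97 pts), Quispe→Ops role (95 pts) — total 62+92+86+97+95 = 432 pts.
Max-entry greedy (repeatedly take the single best remaining cell) gives 410 pts, worse by 22.
Next-best assignment: Rossi→Data role, Tanaka→Frontend role, Ivanova→Lead role, Novak→QA role, Quispe→Ops role = 429 pts.
Checked against all permutations: 432 pts is optimal.

Max total: 432 pts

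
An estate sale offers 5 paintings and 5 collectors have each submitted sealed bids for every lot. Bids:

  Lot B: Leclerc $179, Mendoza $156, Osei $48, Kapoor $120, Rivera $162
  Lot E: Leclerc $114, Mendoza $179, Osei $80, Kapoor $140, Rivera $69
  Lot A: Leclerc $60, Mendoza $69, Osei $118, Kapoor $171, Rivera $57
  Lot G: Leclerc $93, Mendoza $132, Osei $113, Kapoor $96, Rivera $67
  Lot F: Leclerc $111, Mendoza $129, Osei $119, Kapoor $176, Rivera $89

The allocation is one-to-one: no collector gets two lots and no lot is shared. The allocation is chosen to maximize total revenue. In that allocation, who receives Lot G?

This is a one-to-one assignment (maximum-weight bipartite matching).
Optimal: Leclerc→Lot F ($111), Mendoza→Lot E ($179), Osei→Lot G ($113), Kapoor→Lot A ($171), Rivera→Lot B ($162) — total 111+179+113+171+162 = $736.
Row-greedy (each collector in turn takes its best remaining lot) gives $715, worse by 21.
No other one-to-one assignment exceeds $736.
Osei's own top lot is Lot F ($119), but forcing Osei→Lot F and reassigning the rest optimally gives only $724 — worse by 12.

Osei receives Lot G.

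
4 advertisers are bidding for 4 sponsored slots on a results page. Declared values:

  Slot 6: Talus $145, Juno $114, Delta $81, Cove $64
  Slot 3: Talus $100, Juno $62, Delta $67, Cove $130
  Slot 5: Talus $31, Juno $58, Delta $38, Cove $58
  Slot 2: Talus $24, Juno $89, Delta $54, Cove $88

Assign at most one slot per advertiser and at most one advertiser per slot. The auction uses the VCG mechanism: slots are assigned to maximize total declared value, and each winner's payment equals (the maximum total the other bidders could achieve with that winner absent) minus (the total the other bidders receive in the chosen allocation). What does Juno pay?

Juno pays $16.

Efficient allocation: Talus→Slot 6 ($145), Juno→Slot 2 ($89), Delta→Slot 5 ($38), Cove→Slot 3 ($130); total welfare W = $402.
Juno receives Slot 2 at value $89, so the others get W − 89 = $313.
Without Juno: best allocation of the remaining 3 bidders over all 4 slots is Talus→Slot 6 ($145), Delta→Slot 2 ($54), Cove→Slot 3 ($130), total $329.
VCG payment = (others' best without Juno) − (others' welfare with Juno) = 329 − 313 = $16.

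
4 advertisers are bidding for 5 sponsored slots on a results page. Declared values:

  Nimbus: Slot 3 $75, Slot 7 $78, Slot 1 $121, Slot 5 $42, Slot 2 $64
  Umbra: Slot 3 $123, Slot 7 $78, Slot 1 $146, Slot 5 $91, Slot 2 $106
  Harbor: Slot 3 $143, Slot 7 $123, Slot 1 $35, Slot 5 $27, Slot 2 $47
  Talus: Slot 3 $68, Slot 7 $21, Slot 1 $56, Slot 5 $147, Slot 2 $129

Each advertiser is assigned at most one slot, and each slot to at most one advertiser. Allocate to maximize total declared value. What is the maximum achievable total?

Max total: $517

Optimal: Nimbus→Slot 1 ($121), Umbra→Slot 2 ($106), Harbor→Slot 3 ($143), Talus→Slot 5 ($147) — total 121+106+143+147 = $517.
Row-greedy (each advertiser in turn takes its best remaining slot) gives $514, worse by 3.
Next-best assignment: Nimbus→Slot 7, Umbra→Slot 1, Harbor→Slot 3, Talus→Slot 5 = $514.
Every other assignment is strictly worse.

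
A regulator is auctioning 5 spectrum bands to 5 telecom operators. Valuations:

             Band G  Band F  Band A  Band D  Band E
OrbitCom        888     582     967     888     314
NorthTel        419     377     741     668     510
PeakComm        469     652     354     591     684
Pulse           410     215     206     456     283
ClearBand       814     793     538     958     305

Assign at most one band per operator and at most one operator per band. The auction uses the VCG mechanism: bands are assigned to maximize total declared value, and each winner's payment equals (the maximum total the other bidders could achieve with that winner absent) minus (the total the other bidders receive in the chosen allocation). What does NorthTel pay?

NorthTel pays $198M.

Efficient allocation: OrbitCom→Band G ($888M), NorthTel→Band A ($741M), PeakComm→Band E ($684M), Pulse→Band D ($456M), ClearBand→Band F ($793M); total welfare W = $3562M.
NorthTel receives Band A at value $741M, so the others get W − 741 = $2821M.
Without NorthTel: best allocation of the remaining 4 bidders over all 5 bands is OrbitCom→Band A ($967M), PeakComm→Band E ($684M), Pulse→Band G ($410M), ClearBand→Band D ($958M), total $3019M.
VCG payment = (others' best without NorthTel) − (others' welfare with NorthTel) = 3019 − 2821 = $198M.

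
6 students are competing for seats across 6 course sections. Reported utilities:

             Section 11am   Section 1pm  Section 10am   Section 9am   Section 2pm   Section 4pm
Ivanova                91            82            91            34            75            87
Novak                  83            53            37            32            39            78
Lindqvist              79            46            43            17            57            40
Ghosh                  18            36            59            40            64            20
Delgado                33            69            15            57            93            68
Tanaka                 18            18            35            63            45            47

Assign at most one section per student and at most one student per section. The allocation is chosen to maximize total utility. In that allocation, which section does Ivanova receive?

Ivanova receives Section 1pm.

Optimal: Ivanova→Section 1pm (82 points), Novak→Section 4pm (78 points), Lindqvist→Section 11am (79 points), Ghosh→Section 10am (59 points), Delgado→Section 2pm (93 points), Tanaka→Section 9am (63 points) — total 82+78+79+59+93+63 = 454 points.
Max-entry greedy (repeatedly take the single best remaining cell) gives 430 points, worse by 24.
Next-best assignment: Ivanova→Section 10am, Novak→Section 4pm, Lindqvist→Section 11am, Ghosh→Section 2pm, Delgado→Section 1pm, Tanaka→Section 9am = 444 points.
Checked against all permutations: 454 points is optimal.
Ivanova's own top section is Section 11am (91 points), but forcing Ivanova→Section 11am and reassigning the rest optimally gives only 430 points — worse by 24.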